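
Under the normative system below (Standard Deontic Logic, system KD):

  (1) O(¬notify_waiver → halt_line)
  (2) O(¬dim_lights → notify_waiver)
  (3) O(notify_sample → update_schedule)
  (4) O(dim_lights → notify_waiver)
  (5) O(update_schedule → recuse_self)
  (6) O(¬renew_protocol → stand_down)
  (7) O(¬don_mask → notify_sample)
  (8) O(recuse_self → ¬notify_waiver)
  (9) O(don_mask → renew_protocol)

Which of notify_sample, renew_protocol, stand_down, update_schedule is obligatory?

Premises 4 and 2 are O(dim_lights → notify_waiver) and O(¬dim_lights → notify_waiver); every ideal world satisfies dim_lights or ¬dim_lights, so in either case notify_waiver holds — hence O(notify_waiver).
Premise 8 is O(recuse_self → ¬notify_waiver); contrapositively O(notify_waiver → ¬recuse_self). Since O(notify_waiver) holds, K gives O(¬recuse_self).
Premise 5, O(update_schedule → recuse_self), contraposes to O(¬recuse_self → ¬update_schedule); with O(¬recuse_self) we get O(¬update_schedule).
Premise 3 is O(notify_sample → update_schedule); contrapositively O(¬update_schedule → ¬notify_sample). Since O(¬update_schedule) holds, K gives O(¬notify_sample).
Premise 7, O(¬don_mask → notify_sample), contraposes to O(¬notify_sample → don_mask); with O(¬notify_sample) we get O(don_mask).
With premise 9, O(don_mask → renew_protocol), the K-axiom yields O(renew_protocol).
So O(renew_protocol) holds — renew_protocol is obligatory. None of the other listed options is made obligatory by any chain of premises.

renew_protocol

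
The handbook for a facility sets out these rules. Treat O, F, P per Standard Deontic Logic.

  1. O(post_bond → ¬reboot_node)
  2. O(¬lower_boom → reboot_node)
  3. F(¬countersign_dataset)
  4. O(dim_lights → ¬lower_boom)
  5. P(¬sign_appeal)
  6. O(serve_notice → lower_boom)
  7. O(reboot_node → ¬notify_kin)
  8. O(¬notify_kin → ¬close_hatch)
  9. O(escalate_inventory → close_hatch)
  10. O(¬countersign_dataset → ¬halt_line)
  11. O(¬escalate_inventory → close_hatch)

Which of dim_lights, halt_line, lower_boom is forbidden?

dim_lights

Premises 11 and 9 cover both cases: O(¬escalate_inventory → close_hatch) and O(escalate_inventory → close_hatch). Since ¬escalate_inventory ∨ escalate_inventory is a tautology, O(close_hatch) follows.
The contrapositive of premise 8 (O(¬notify_kin → ¬close_hatch)) is O(close_hatch → notify_kin), and O(close_hatch) is already established, so O(notify_kin).
Premise 7 is O(reboot_node → ¬notify_kin); contrapositively O(notify_kin → ¬reboot_node). Since O(notify_kin) holds, K gives O(¬reboot_node).
Premise 2 is O(¬lower_boom → reboot_node); contrapositively O(¬reboot_node → lower_boom). Since O(¬reboot_node) holds, K gives O(lower_boom).
Premise 4 is O(dim_lights → ¬lower_boom); contrapositively O(lower_boom → ¬dim_lights). Since O(lower_boom) holds, K gives O(¬dim_lights).
So O(¬dim_lights) holds, i.e. dim_lights is forbidden. None of the other listed options is forbidden under the premises.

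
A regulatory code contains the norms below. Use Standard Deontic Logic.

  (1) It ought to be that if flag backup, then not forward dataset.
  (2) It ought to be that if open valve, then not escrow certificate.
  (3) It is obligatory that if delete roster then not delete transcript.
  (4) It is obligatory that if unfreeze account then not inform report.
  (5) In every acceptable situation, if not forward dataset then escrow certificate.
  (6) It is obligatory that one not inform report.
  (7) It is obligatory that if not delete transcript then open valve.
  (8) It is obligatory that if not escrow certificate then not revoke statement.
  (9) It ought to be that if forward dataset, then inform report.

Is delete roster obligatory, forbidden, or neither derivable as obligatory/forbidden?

Forbidden

From premise 6 we have O(¬inform_report).
Premise 9, O(forward_dataset → inform_report), contraposes to O(¬inform_report → ¬forward_dataset); with O(¬inform_report) we get O(¬forward_dataset).
With premise 5, O(¬forward_dataset → escrow_certificate), the K-axiom yields O(escrow_certificate).
The contrapositive of premise 2 (O(open_valve → ¬escrow_certificate)) is O(escrow_certificate → ¬open_valve), and O(escrow_certificate) is already established, so O(¬open_valve).
The contrapositive of premise 7 (O(¬delete_transcript → open_valve)) is O(¬open_valve → delete_transcript), and O(¬open_valve) is already established, so O(delete_transcript).
Premise 3, O(delete_roster → ¬delete_transcript), contraposes to O(delete_transcript → ¬delete_roster); with O(delete_transcript) we get O(¬delete_roster).
Premises 1, 4, 8 do not contribute to this derivation.
Thus O(¬delete_roster), which is F(delete_roster): delete_roster is forbidden.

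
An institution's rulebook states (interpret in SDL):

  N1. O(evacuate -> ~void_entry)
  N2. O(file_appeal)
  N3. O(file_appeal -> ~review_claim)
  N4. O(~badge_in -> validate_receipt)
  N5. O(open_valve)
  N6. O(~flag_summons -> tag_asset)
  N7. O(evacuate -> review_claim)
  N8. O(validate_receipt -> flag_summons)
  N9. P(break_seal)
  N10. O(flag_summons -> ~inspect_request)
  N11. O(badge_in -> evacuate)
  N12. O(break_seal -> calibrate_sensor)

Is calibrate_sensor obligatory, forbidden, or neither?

Neither

Premise 12 is O(break_seal -> calibrate_sensor), but O(break_seal) is not derivable from the premises (the permission P(break_seal) asserts only ~O(~break_seal), not O(break_seal)), so it does not yield O(calibrate_sensor).
No premise or chain of K-axiom applications forces O(calibrate_sensor), and none forces O(~calibrate_sensor). So calibrate_sensor is neither obligatory nor forbidden under these norms.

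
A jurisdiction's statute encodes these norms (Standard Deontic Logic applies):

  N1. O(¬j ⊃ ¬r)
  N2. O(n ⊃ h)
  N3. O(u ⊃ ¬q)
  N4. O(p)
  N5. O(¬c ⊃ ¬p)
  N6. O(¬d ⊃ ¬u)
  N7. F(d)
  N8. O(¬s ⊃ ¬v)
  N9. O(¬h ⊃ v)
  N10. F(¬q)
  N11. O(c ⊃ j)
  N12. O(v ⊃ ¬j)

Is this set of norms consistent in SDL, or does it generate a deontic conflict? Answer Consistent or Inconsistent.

Premise 3 is O(u ⊃ ¬q), but O(u) is not derivable from the premises, so it does not yield O(¬q).
So O(¬q) is not derivable, and the apparent clash with O(q) does not arise.
A world satisfying every obligation exists (e.g. c=true, d=false, h=true, j=true, n=false, p=true, q=true, r=false, s=false, u=false, v=false); no atom is both obligatory and forbidden, so the set is consistent.

Consistent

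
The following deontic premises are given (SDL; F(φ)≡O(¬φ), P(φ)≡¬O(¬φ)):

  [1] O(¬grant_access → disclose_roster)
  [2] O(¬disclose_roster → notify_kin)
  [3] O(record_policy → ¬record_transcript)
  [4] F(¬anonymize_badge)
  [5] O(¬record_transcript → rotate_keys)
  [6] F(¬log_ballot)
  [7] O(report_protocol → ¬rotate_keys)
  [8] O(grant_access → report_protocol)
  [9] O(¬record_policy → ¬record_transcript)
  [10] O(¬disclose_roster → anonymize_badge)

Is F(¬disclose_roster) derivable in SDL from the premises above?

By case analysis on record_policy: premise 3 gives O(record_policy → ¬record_transcript) and premise 9 gives O(¬record_policy → ¬record_transcript), so O(¬record_transcript) either way.
Applying K to premise 5 (O(¬record_transcript → rotate_keys)) and O(¬record_transcript) yields O(rotate_keys).
Premise 7 is O(report_protocol → ¬rotate_keys); contrapositively O(rotate_keys → ¬report_protocol). Since O(rotate_keys) holds, K gives O(¬report_protocol).
Premise 8 is O(grant_access → report_protocol); contrapositively O(¬report_protocol → ¬grant_access). Since O(¬report_protocol) holds, K gives O(¬grant_access).
Premise 1 is O(¬grant_access → disclose_roster); since O(¬grant_access), deontic closure gives O(disclose_roster).
Premises 2, 4, 6, 10 do not contribute to this derivation.
So O(disclose_roster) holds, i.e. F(¬disclose_roster). The claim follows.

Yes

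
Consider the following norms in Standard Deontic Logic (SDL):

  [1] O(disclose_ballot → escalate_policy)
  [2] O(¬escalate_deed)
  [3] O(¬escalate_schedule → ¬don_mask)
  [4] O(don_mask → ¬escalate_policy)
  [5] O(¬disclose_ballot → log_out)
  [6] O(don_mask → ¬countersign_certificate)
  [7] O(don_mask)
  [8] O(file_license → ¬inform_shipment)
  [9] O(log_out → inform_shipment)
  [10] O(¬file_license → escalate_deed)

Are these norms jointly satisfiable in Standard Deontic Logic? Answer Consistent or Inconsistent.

Premise 2 states O(¬escalate_deed) outright.
Premise 10 is O(¬file_license → escalate_deed); contrapositively O(¬escalate_deed → file_license). Since O(¬escalate_deed) holds, K gives O(file_license).
Premise 8 is O(file_license → ¬inform_shipment); since O(file_license), deontic closure gives O(¬inform_shipment).
Premise 9, O(log_out → inform_shipment), contraposes to O(¬inform_shipment → ¬log_out); with O(¬inform_shipment) we get O(¬log_out).
Premise 5 is O(¬disclose_ballot → log_out); contrapositively O(¬log_out → disclose_ballot). Since O(¬log_out) holds, K gives O(disclose_ballot).
With premise 1, O(disclose_ballot → escalate_policy), the K-axiom yields O(escalate_policy).
Premise 4, O(don_mask → ¬escalate_policy), contraposes to O(escalate_policy → ¬don_mask); with O(escalate_policy) we get O(¬don_mask).
However, premise 7 gives O(don_mask).
We now have both O(¬don_mask) and O(don_mask) — don_mask is simultaneously obligatory and forbidden, violating the D-axiom.

Inconsistent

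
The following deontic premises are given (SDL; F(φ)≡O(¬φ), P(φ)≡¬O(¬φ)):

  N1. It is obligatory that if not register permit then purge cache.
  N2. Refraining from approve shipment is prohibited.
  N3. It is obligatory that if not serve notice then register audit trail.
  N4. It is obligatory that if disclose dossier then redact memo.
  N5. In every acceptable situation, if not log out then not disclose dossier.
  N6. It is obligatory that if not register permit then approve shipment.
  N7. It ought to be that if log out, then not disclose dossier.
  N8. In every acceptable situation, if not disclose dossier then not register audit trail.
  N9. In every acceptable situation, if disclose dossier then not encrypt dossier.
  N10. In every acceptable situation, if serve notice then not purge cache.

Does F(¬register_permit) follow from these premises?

Yes

Premises 5 and 7 are O(¬log_out → ¬disclose_dossier) and O(log_out → ¬disclose_dossier); every ideal world satisfies ¬log_out or log_out, so in either case ¬disclose_dossier holds — hence O(¬disclose_dossier).
From O(¬disclose_dossier) and premise 8, O(¬disclose_dossier → ¬register_audit_trail), we obtain O(¬register_audit_trail).
Premise 3, O(¬serve_notice → register_audit_trail), contraposes to O(¬register_audit_trail → serve_notice); with O(¬register_audit_trail) we get O(serve_notice).
Premise 10 is O(serve_notice → ¬purge_cache); since O(serve_notice), deontic closure gives O(¬purge_cache).
Premise 1, O(¬register_permit → purge_cache), contraposes to O(¬purge_cache → register_permit); with O(¬purge_cache) we get O(register_permit).
Premises 2, 4, 6, 9 do not contribute to this derivation.
So O(register_permit) holds, i.e. F(¬register_permit). The claim follows.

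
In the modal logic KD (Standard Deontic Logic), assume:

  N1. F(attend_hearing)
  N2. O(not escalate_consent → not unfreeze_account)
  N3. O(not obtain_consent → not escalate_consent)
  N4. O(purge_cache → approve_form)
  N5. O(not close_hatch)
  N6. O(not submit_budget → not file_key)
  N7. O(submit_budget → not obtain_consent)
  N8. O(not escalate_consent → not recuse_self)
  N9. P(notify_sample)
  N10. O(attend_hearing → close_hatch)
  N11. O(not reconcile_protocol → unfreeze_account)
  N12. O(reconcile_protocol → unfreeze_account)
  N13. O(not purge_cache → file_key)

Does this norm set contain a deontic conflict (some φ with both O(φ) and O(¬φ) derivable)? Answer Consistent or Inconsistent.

Premise 10 is O(attend_hearing → close_hatch), but O(attend_hearing) is not derivable from the premises, so it does not yield O(close_hatch).
So O(close_hatch) is not derivable, and the apparent clash with O(not close_hatch) does not arise.
A world satisfying every obligation exists (e.g. approve_form=true, attend_hearing=false, close_hatch=false, escalate_consent=true, file_key=false, notify_sample=false, obtain_consent=true, purge_cache=true, reconcile_protocol=false, recuse_self=false, submit_budget=false, unfreeze_account=true); no atom is both obligatory and forbidden, so the set is consistent.

Consistent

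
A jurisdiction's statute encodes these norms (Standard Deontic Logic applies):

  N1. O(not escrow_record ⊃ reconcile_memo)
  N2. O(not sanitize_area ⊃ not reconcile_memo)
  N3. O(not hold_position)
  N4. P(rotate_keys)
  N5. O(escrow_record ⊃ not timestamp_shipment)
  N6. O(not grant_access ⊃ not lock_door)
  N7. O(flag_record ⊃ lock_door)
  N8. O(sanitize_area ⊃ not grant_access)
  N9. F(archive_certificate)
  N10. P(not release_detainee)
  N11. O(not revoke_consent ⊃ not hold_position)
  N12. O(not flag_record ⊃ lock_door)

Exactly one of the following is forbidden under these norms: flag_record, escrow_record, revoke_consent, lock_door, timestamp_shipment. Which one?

By case analysis on flag_record: premise 7 gives O(flag_record ⊃ lock_door) and premise 12 gives O(not flag_record ⊃ lock_door), so O(lock_door) either way.
Premise 6 is O(not grant_access ⊃ not lock_door); contrapositively O(lock_door ⊃ grant_access). Since O(lock_door) holds, K gives O(grant_access).
Premise 8, O(sanitize_area ⊃ not grant_access), contraposes to O(grant_access ⊃ not sanitize_area); with O(grant_access) we get O(not sanitize_area).
Applying K to premise 2 (O(not sanitize_area ⊃ not reconcile_memo)) and O(not sanitize_area) yields O(not reconcile_memo).
Premise 1, O(not escrow_record ⊃ reconcile_memo), contraposes to O(not reconcile_memo ⊃ escrow_record); with O(not reconcile_memo) we get O(escrow_record).
Applying K to premise 5 (O(escrow_record ⊃ not timestamp_shipment)) and O(escrow_record) yields O(not timestamp_shipment).
So O(not timestamp_shipment) holds, i.e. timestamp_shipment is forbidden. None of the other listed options is forbidden under the premises.

timestamp_shipment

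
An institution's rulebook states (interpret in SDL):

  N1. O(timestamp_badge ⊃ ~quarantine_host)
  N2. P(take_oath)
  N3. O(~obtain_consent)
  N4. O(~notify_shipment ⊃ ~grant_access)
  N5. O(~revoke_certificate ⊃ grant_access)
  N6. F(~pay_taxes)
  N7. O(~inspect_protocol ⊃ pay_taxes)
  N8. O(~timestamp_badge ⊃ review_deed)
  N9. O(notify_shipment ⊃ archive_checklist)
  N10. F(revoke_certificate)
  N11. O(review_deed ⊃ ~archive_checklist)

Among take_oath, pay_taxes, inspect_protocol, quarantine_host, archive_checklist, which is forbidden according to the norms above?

quarantine_host

Premise 10 is F(revoke_certificate), i.e. O(~revoke_certificate).
With premise 5, O(~revoke_certificate ⊃ grant_access), the K-axiom yields O(grant_access).
The contrapositive of premise 4 (O(~notify_shipment ⊃ ~grant_access)) is O(grant_access ⊃ notify_shipment), and O(grant_access) is already established, so O(notify_shipment).
From O(notify_shipment) and premise 9, O(notify_shipment ⊃ archive_checklist), we obtain O(archive_checklist).
The contrapositive of premise 11 (O(review_deed ⊃ ~archive_checklist)) is O(archive_checklist ⊃ ~review_deed), and O(archive_checklist) is already established, so O(~review_deed).
Premise 8 is O(~timestamp_badge ⊃ review_deed); contrapositively O(~review_deed ⊃ timestamp_badge). Since O(~review_deed) holds, K gives O(timestamp_badge).
With premise 1, O(timestamp_badge ⊃ ~quarantine_host), the K-axiom yields O(~quarantine_host).
So O(~quarantine_host) holds, i.e. quarantine_host is forbidden. None of the other listed options is forbidden under the premises.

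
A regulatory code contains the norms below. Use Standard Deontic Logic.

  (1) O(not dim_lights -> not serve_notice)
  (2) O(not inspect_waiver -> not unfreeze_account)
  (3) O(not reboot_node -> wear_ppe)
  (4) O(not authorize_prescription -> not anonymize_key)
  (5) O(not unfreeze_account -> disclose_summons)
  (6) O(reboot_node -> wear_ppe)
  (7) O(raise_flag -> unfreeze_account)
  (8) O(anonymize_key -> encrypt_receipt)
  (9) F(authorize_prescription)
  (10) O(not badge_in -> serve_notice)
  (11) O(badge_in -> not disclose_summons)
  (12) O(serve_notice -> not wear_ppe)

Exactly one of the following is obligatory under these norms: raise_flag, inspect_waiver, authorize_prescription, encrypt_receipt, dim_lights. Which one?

inspect_waiver

Premises 6 and 3 cover both cases: O(reboot_node -> wear_ppe) and O(not reboot_node -> wear_ppe). Since reboot_node ∨ not reboot_node is a tautology, O(wear_ppe) follows.
Premise 12 is O(serve_notice -> not wear_ppe); contrapositively O(wear_ppe -> not serve_notice). Since O(wear_ppe) holds, K gives O(not serve_notice).
The contrapositive of premise 10 (O(not badge_in -> serve_notice)) is O(not serve_notice -> badge_in), and O(not serve_notice) is already established, so O(badge_in).
Applying K to premise 11 (O(badge_in -> not disclose_summons)) and O(badge_in) yields O(not disclose_summons).
The contrapositive of premise 5 (O(not unfreeze_account -> disclose_summons)) is O(not disclose_summons -> unfreeze_account), and O(not disclose_summons) is already established, so O(unfreeze_account).
The contrapositive of premise 2 (O(not inspect_waiver -> not unfreeze_account)) is O(unfreeze_account -> inspect_waiver), and O(unfreeze_account) is already established, so O(inspect_waiver).
So O(inspect_waiver) holds — inspect_waiver is obligatory. None of the other listed options is made obligatory by any chain of premises.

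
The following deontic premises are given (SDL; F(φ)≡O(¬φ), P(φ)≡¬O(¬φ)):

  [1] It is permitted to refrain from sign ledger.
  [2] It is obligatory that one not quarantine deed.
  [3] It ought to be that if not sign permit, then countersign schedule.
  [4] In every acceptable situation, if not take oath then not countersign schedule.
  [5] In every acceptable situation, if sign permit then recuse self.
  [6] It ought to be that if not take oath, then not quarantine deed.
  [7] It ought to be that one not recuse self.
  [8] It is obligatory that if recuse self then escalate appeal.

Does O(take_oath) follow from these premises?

From premise 7 we have O(¬recuse_self).
Premise 5, O(sign_permit → recuse_self), contraposes to O(¬recuse_self → ¬sign_permit); with O(¬recuse_self) we get O(¬sign_permit).
With premise 3, O(¬sign_permit → countersign_schedule), the K-axiom yields O(countersign_schedule).
The contrapositive of premise 4 (O(¬take_oath → ¬countersign_schedule)) is O(countersign_schedule → take_oath), and O(countersign_schedule) is already established, so O(take_oath).
Premises 1, 2, 6, 8 do not contribute to this derivation.
So O(take_oath) follows.

Yes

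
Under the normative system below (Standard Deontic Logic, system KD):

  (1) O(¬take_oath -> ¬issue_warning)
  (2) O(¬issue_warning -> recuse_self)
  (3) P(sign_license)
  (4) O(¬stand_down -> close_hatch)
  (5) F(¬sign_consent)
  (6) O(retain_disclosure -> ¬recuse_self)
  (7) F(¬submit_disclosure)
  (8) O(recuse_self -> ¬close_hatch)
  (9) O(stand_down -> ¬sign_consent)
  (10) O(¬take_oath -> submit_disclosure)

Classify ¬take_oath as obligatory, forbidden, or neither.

Forbidden

Premise 5, F(¬sign_consent), is equivalent to O(sign_consent).
Premise 9 is O(stand_down -> ¬sign_consent); contrapositively O(sign_consent -> ¬stand_down). Since O(sign_consent) holds, K gives O(¬stand_down).
With premise 4, O(¬stand_down -> close_hatch), the K-axiom yields O(close_hatch).
Premise 8 is O(recuse_self -> ¬close_hatch); contrapositively O(close_hatch -> ¬recuse_self). Since O(close_hatch) holds, K gives O(¬recuse_self).
Premise 2, O(¬issue_warning -> recuse_self), contraposes to O(¬recuse_self -> issue_warning); with O(¬recuse_self) we get O(issue_warning).
The contrapositive of premise 1 (O(¬take_oath -> ¬issue_warning)) is O(issue_warning -> take_oath), and O(issue_warning) is already established, so O(take_oath).
Premises 3, 6, 7, 10 do not contribute to this derivation.
Thus O(take_oath), which is F(¬take_oath): ¬take_oath is forbidden.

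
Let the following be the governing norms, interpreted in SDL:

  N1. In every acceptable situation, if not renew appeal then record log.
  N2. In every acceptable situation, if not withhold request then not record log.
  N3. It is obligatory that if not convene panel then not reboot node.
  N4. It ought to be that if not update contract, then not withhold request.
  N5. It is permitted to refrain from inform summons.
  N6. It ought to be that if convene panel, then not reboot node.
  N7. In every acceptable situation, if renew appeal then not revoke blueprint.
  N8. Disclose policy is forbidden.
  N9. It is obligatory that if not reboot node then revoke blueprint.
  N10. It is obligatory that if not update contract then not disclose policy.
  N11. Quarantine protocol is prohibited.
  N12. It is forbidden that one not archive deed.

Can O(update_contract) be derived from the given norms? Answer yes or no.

Premises 6 and 3 cover both cases: O(convene_panel → ¬reboot_node) and O(¬convene_panel → ¬reboot_node). Since convene_panel ∨ ¬convene_panel is a tautology, O(¬reboot_node) follows.
With premise 9, O(¬reboot_node → revoke_blueprint), the K-axiom yields O(revoke_blueprint).
The contrapositive of premise 7 (O(renew_appeal → ¬revoke_blueprint)) is O(revoke_blueprint → ¬renew_appeal), and O(revoke_blueprint) is already established, so O(¬renew_appeal).
Premise 1 is O(¬renew_appeal → record_log); since O(¬renew_appeal), deontic closure gives O(record_log).
Premise 2 is O(¬withhold_request → ¬record_log); contrapositively O(record_log → withhold_request). Since O(record_log) holds, K gives O(withhold_request).
Premise 4 is O(¬update_contract → ¬withhold_request); contrapositively O(withhold_request → update_contract). Since O(withhold_request) holds, K gives O(update_contract).
Premises 5, 8, 10, 11, 12 do not contribute to this derivation.
So O(update_contract) follows.

Yes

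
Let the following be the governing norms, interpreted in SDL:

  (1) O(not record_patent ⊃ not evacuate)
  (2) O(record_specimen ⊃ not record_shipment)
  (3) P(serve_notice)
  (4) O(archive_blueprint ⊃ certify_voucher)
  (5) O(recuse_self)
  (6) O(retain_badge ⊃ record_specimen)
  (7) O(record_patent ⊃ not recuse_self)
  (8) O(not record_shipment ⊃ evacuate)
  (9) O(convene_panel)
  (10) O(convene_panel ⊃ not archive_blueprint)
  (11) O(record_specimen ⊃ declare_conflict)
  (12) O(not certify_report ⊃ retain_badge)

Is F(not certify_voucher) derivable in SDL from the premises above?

Premise 4 is O(archive_blueprint ⊃ certify_voucher), but O(archive_blueprint) is not derivable from the premises, so it does not yield O(certify_voucher).
No other premise forces O(certify_voucher). An ideal world satisfying every premise can still have not certify_voucher true, so F(not certify_voucher) is not derivable.

No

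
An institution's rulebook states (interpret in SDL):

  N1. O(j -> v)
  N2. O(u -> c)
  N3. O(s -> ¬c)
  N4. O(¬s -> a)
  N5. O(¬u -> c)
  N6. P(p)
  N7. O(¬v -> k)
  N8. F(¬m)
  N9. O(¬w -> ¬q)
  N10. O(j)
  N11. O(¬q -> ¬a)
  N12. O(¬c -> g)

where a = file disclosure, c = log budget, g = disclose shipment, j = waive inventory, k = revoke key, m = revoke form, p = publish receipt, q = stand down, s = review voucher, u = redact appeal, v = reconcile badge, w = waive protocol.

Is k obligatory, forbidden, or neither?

Neither

Premise 7 is O(¬v -> k), but O(¬v) is not derivable from the premises, so it does not yield O(k).
No premise or chain of K-axiom applications forces O(k), and none forces O(¬k). So k is neither obligatory nor forbidden under these norms.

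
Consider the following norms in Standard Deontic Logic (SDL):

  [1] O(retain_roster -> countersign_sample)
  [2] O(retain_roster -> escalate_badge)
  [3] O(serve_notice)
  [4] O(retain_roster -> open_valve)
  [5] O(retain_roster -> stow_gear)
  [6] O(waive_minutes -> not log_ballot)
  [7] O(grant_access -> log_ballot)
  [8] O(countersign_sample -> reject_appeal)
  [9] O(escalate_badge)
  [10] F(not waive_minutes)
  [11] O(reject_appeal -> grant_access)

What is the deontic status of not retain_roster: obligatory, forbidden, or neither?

Premise 10 is F(not waive_minutes), i.e. O(waive_minutes).
With premise 6, O(waive_minutes -> not log_ballot), the K-axiom yields O(not log_ballot).
The contrapositive of premise 7 (O(grant_access -> log_ballot)) is O(not log_ballot -> not grant_access), and O(not log_ballot) is already established, so O(not grant_access).
The contrapositive of premise 11 (O(reject_appeal -> grant_access)) is O(not grant_access -> not reject_appeal), and O(not grant_access) is already established, so O(not reject_appeal).
The contrapositive of premise 8 (O(countersign_sample -> reject_appeal)) is O(not reject_appeal -> not countersign_sample), and O(not reject_appeal) is already established, so O(not countersign_sample).
The contrapositive of premise 1 (O(retain_roster -> countersign_sample)) is O(not countersign_sample -> not retain_roster), and O(not countersign_sample) is already established, so O(not retain_roster).
Premises 2, 3, 4, 5, 9 do not contribute to this derivation.
Hence not retain_roster is obligatory.

Obligatory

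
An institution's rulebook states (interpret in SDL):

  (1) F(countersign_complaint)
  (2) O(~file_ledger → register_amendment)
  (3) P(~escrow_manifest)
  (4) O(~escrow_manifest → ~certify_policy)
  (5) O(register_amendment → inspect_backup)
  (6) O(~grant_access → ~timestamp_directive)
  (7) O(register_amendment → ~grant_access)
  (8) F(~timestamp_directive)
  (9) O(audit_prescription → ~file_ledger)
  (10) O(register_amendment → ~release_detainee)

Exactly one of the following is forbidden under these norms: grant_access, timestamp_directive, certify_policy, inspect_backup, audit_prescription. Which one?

Premise 8 is F(~timestamp_directive), i.e. O(timestamp_directive).
Premise 6, O(~grant_access → ~timestamp_directive), contraposes to O(timestamp_directive → grant_access); with O(timestamp_directive) we get O(grant_access).
The contrapositive of premise 7 (O(register_amendment → ~grant_access)) is O(grant_access → ~register_amendment), and O(grant_access) is already established, so O(~register_amendment).
The contrapositive of premise 2 (O(~file_ledger → register_amendment)) is O(~register_amendment → file_ledger), and O(~register_amendment) is already established, so O(file_ledger).
Premise 9, O(audit_prescription → ~file_ledger), contraposes to O(file_ledger → ~audit_prescription); with O(file_ledger) we get O(~audit_prescription).
So O(~audit_prescription) holds, i.e. audit_prescription is forbidden. None of the other listed options is forbidden under the premises.

audit_prescription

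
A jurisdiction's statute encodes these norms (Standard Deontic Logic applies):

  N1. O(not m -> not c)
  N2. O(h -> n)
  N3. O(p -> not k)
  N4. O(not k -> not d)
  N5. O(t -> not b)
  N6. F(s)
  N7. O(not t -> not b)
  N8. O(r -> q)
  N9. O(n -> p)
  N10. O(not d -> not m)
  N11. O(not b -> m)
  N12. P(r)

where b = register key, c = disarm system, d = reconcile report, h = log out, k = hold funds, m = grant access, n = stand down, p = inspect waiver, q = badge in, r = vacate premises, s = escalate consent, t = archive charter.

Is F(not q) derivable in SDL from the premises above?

Premise 8 is O(r -> q), but O(r) is not derivable from the premises (the permission P(r) asserts only not O(not r), not O(r)), so it does not yield O(q).
No other premise forces O(q). An ideal world satisfying every premise can still have not q true, so F(not q) is not derivable.

No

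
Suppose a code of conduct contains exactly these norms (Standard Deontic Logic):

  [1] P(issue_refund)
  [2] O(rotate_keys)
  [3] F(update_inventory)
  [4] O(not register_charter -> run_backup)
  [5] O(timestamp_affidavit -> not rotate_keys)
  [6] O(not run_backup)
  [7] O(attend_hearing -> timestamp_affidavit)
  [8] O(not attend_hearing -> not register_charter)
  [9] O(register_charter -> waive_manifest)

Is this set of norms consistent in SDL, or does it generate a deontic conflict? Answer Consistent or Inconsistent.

Premise 2 gives O(rotate_keys).
The contrapositive of premise 5 (O(timestamp_affidavit -> not rotate_keys)) is O(rotate_keys -> not timestamp_affidavit), and O(rotate_keys) is already established, so O(not timestamp_affidavit).
The contrapositive of premise 7 (O(attend_hearing -> timestamp_affidavit)) is O(not timestamp_affidavit -> not attend_hearing), and O(not timestamp_affidavit) is already established, so O(not attend_hearing).
Applying K to premise 8 (O(not attend_hearing -> not register_charter)) and O(not attend_hearing) yields O(not register_charter).
Applying K to premise 4 (O(not register_charter -> run_backup)) and O(not register_charter) yields O(run_backup).
But premise 6 directly asserts O(not run_backup).
We now have both O(run_backup) and O(not run_backup) — run_backup is simultaneously obligatory and forbidden, violating the D-axiom.

Inconsistent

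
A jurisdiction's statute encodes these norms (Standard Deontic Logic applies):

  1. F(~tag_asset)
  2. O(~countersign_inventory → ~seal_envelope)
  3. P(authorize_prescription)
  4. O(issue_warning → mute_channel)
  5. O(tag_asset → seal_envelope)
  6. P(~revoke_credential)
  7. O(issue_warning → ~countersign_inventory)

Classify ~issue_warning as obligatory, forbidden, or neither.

Obligatory

F(~tag_asset) at premise 1 means O(tag_asset).
With premise 5, O(tag_asset → seal_envelope), the K-axiom yields O(seal_envelope).
Premise 2, O(~countersign_inventory → ~seal_envelope), contraposes to O(seal_envelope → countersign_inventory); with O(seal_envelope) we get O(countersign_inventory).
Premise 7, O(issue_warning → ~countersign_inventory), contraposes to O(countersign_inventory → ~issue_warning); with O(countersign_inventory) we get O(~issue_warning).
Premises 3, 4, 6 do not contribute to this derivation.
Hence ~issue_warning is obligatory.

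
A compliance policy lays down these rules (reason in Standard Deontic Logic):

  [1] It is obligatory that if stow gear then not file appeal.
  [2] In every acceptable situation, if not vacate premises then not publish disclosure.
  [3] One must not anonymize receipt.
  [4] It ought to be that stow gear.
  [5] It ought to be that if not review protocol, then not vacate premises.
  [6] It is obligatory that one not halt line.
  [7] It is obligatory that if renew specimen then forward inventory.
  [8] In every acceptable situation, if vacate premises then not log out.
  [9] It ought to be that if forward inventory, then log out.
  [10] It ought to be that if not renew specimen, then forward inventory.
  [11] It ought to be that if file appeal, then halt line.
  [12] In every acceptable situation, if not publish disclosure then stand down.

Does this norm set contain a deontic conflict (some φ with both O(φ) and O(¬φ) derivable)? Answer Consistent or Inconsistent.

Consistent

Premise 11 is O(file_appeal → halt_line), but O(file_appeal) is not derivable from the premises, so it does not yield O(halt_line).
So O(halt_line) is not derivable, and the apparent clash with O(¬halt_line) does not arise.
A world satisfying every obligation exists (e.g. anonymize_receipt=false, file_appeal=false, forward_inventory=true, halt_line=false, log_out=true, publish_disclosure=false, renew_specimen=false, review_protocol=false, stand_down=true, stow_gear=true, vacate_premises=false); no atom is both obligatory and forbidden, so the set is consistent.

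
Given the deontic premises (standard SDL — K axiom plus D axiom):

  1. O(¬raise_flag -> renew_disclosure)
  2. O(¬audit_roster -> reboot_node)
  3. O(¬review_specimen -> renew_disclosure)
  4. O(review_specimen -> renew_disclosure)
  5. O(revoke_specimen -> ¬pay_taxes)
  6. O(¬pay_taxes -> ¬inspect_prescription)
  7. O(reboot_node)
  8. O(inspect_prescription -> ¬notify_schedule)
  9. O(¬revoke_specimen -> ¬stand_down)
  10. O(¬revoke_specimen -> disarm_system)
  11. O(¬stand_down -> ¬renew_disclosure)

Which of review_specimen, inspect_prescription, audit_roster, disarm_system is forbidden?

By case analysis on review_specimen: premise 4 gives O(review_specimen -> renew_disclosure) and premise 3 gives O(¬review_specimen -> renew_disclosure), so O(renew_disclosure) either way.
Premise 11 is O(¬stand_down -> ¬renew_disclosure); contrapositively O(renew_disclosure -> stand_down). Since O(renew_disclosure) holds, K gives O(stand_down).
Premise 9, O(¬revoke_specimen -> ¬stand_down), contraposes to O(stand_down -> revoke_specimen); with O(stand_down) we get O(revoke_specimen).
Premise 5 is O(revoke_specimen -> ¬pay_taxes); since O(revoke_specimen), deontic closure gives O(¬pay_taxes).
With premise 6, O(¬pay_taxes -> ¬inspect_prescription), the K-axiom yields O(¬inspect_prescription).
So O(¬inspect_prescription) holds, i.e. inspect_prescription is forbidden. None of the other listed options is forbidden under the premises.

inspect_prescription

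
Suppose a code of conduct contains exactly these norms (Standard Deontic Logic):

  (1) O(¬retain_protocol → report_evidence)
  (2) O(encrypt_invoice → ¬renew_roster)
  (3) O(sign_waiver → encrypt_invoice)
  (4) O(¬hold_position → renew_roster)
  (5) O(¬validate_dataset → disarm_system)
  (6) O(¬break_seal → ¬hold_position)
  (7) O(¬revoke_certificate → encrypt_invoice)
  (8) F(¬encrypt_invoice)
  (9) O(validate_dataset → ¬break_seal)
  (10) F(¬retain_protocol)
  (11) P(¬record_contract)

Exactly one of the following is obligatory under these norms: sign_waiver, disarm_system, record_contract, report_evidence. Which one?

Premise 8, F(¬encrypt_invoice), is equivalent to O(encrypt_invoice).
With premise 2, O(encrypt_invoice → ¬renew_roster), the K-axiom yields O(¬renew_roster).
Premise 4, O(¬hold_position → renew_roster), contraposes to O(¬renew_roster → hold_position); with O(¬renew_roster) we get O(hold_position).
Premise 6, O(¬break_seal → ¬hold_position), contraposes to O(hold_position → break_seal); with O(hold_position) we get O(break_seal).
Premise 9, O(validate_dataset → ¬break_seal), contraposes to O(break_seal → ¬validate_dataset); with O(break_seal) we get O(¬validate_dataset).
From O(¬validate_dataset) and premise 5, O(¬validate_dataset → disarm_system), we obtain O(disarm_system).
So O(disarm_system) holds — disarm_system is obligatory. None of the other listed options is made obligatory by any chain of premises.

disarm_system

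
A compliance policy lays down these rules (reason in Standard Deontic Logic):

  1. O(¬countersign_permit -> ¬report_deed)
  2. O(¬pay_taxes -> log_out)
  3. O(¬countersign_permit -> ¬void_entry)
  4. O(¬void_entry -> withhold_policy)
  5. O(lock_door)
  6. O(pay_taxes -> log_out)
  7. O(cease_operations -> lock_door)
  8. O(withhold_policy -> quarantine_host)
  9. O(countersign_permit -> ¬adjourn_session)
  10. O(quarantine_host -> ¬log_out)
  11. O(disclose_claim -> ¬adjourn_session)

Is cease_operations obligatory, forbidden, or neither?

Premise 7 is O(cease_operations -> lock_door); even if O(lock_door) held, inferring O(cease_operations) would be affirming the consequent — invalid.
No premise or chain of K-axiom applications forces O(cease_operations), and none forces O(¬cease_operations). So cease_operations is neither obligatory nor forbidden under these norms.

Neither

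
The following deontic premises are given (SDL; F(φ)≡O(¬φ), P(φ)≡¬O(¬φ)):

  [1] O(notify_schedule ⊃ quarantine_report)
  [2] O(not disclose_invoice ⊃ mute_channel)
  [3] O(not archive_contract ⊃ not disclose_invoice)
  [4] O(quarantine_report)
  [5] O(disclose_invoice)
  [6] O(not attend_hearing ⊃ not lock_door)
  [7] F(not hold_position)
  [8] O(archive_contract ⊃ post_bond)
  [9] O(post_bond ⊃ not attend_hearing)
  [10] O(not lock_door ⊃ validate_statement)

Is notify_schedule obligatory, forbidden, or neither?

Neither

Premise 1 is O(notify_schedule ⊃ quarantine_report); even if O(quarantine_report) held, inferring O(notify_schedule) would be affirming the consequent — invalid.
No premise or chain of K-axiom applications forces O(notify_schedule), and none forces O(not notify_schedule). So notify_schedule is neither obligatory nor forbidden under these norms.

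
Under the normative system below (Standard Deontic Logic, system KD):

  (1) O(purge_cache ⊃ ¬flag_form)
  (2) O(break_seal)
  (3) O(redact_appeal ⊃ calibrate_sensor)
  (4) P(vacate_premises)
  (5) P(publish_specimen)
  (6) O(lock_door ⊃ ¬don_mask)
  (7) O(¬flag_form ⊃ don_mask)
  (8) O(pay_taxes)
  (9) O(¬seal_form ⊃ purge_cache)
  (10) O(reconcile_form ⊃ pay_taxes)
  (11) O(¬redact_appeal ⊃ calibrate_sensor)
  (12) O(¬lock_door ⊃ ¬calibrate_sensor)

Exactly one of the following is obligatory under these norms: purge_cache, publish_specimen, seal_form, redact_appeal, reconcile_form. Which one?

Premises 11 and 3 cover both cases: O(¬redact_appeal ⊃ calibrate_sensor) and O(redact_appeal ⊃ calibrate_sensor). Since ¬redact_appeal ∨ redact_appeal is a tautology, O(calibrate_sensor) follows.
The contrapositive of premise 12 (O(¬lock_door ⊃ ¬calibrate_sensor)) is O(calibrate_sensor ⊃ lock_door), and O(calibrate_sensor) is already established, so O(lock_door).
Applying K to premise 6 (O(lock_door ⊃ ¬don_mask)) and O(lock_door) yields O(¬don_mask).
Premise 7 is O(¬flag_form ⊃ don_mask); contrapositively O(¬don_mask ⊃ flag_form). Since O(¬don_mask) holds, K gives O(flag_form).
The contrapositive of premise 1 (O(purge_cache ⊃ ¬flag_form)) is O(flag_form ⊃ ¬purge_cache), and O(flag_form) is already established, so O(¬purge_cache).
Premise 9 is O(¬seal_form ⊃ purge_cache); contrapositively O(¬purge_cache ⊃ seal_form). Since O(¬purge_cache) holds, K gives O(seal_form).
So O(seal_form) holds — seal_form is obligatory. None of the other listed options is made obligatory by any chain of premises.

seal_form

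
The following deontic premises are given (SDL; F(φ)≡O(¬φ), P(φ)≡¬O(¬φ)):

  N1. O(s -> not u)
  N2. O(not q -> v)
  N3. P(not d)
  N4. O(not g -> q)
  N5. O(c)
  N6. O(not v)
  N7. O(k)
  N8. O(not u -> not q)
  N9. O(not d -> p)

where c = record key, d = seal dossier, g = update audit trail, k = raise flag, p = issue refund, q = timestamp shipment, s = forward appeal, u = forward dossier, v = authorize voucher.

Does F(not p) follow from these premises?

Premise 9 is O(not d -> p), but O(not d) is not derivable from the premises (the permission P(not d) asserts only not O(d), not O(not d)), so it does not yield O(p).
No other premise forces O(p). An ideal world satisfying every premise can still have not p true, so F(not p) is not derivable.

No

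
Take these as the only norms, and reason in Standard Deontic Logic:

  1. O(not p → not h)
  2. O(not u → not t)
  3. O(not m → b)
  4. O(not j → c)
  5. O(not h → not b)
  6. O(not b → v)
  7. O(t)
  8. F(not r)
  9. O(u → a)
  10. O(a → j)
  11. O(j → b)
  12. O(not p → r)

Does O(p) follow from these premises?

From premise 7 we have O(t).
Premise 2 is O(not u → not t); contrapositively O(t → u). Since O(t) holds, K gives O(u).
With premise 9, O(u → a), the K-axiom yields O(a).
Applying K to premise 10 (O(a → j)) and O(a) yields O(j).
From O(j) and premise 11, O(j → b), we obtain O(b).
The contrapositive of premise 5 (O(not h → not b)) is O(b → h), and O(b) is already established, so O(h).
The contrapositive of premise 1 (O(not p → not h)) is O(h → p), and O(h) is already established, so O(p).
Premises 3, 4, 6, 8, 12 do not contribute to this derivation.
So O(p) follows.

Yes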